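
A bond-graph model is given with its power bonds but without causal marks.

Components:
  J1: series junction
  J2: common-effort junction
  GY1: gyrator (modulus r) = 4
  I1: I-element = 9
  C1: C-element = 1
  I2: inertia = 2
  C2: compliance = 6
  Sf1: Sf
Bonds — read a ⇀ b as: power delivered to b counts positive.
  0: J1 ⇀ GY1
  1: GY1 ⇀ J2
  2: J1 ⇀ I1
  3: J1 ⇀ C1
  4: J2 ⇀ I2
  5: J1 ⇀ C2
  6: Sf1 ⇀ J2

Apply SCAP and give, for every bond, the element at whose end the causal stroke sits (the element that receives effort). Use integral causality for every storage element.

b6 |Sf1  (Sf1 (Sf) sets flow on bond)
b2 |I1  (prefer integral on I1)
b0 |J1  (1-jn J1 has f-setter on 2)
b3 |J1  (common-f at J1 fixed by 2)
b5 |J1  (common-f at J1 fixed by 2)
b1 |J2  (GY1 both-in/both-out from 0)
b4 |I2  (0-jn J2 has e-setter on 1)

b0 stroke→J1
b1 stroke→J2
b2 stroke→I1
b3 stroke→J1
b4 stroke→I2
b5 stroke→J1
b6 stroke→Sf1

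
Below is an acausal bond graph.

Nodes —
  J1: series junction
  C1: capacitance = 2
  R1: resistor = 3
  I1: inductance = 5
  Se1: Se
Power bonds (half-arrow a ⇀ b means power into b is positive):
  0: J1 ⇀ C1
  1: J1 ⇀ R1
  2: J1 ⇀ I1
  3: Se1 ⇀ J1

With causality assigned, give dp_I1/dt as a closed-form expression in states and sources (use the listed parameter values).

dp_I1/dt = E_Se1 - 3*p_I1/5 - q_C1/2

#3 →J1  (Se1: effort source, stroke at far end)
#0 →J1  (C1: C, integral causality)
#2 →I1  (I1 integral (f out))
#1 →J1  (J1 flow already set via bond 2)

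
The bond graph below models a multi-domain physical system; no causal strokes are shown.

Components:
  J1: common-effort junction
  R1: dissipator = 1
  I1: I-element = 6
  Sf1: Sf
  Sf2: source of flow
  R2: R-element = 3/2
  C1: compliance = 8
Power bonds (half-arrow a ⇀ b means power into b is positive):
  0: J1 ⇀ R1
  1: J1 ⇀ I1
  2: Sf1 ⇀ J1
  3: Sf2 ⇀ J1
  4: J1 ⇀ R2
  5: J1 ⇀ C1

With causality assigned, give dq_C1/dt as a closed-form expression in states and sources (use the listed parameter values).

dq_C1/dt = F_Sf1 + F_Sf2 - p_I1/6 - 5*q_C1/24

bond 2 stroke→Sf1  (Sf1 fixes flow; stroke at Sf1)
bond 3 stroke→Sf2  (Sf2: flow source, stroke at near end)
bond 1 stroke→I1  (I1 integral (f out))
bond 5 stroke→J1  (C1 integral (e out))
bond 0 stroke→R1  (J1 effort already set via bond 5)
bond 4 stroke→R2  (J1: bond 5 brought effort, rest push out)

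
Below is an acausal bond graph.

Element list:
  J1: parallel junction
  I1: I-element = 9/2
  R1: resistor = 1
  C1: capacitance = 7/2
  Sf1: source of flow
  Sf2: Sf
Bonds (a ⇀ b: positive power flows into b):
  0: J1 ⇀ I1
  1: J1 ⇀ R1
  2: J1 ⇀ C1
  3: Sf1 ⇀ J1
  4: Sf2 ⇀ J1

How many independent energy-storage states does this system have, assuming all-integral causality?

2  (C1, I1 all integral)

β3 stroke at Sf1  (Sf1 fixes flow; stroke at Sf1)
β4 stroke at Sf2  (source Sf2 imposes f)
β0 stroke at I1  (I1 integral (f out))
β2 stroke at J1  (C1: C, integral causality)
β1 stroke at R1  (J1 effort already set via bond 2)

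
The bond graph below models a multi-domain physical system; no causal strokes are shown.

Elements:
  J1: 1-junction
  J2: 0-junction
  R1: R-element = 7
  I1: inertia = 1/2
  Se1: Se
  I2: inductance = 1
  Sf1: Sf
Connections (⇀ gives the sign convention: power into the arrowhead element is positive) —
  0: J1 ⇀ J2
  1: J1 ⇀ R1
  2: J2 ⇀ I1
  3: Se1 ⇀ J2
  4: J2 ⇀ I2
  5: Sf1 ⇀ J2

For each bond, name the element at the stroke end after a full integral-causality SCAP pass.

β0 |J1
β1 |R1
β2 |I1
β3 |J2
β4 |I2
β5 |Sf1

b3 stroke→J2  (source Se1 imposes e)
b5 stroke→Sf1  (source Sf1 imposes f)
b0 stroke→J1  (J2: bond 3 brought effort, rest push out)
b2 stroke→I1  (common-e at J2 fixed by 3)
b4 stroke→I2  (J2: bond 3 brought effort, rest push out)
b1 stroke→R1  (only one flow-in slot at J1)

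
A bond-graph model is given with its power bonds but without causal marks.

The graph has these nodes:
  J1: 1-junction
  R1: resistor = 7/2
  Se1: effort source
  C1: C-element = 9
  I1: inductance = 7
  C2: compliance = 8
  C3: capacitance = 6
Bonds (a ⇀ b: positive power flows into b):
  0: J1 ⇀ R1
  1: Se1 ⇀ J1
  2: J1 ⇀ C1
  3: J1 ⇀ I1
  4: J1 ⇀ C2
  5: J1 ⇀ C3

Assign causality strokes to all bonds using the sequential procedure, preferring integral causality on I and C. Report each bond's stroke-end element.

#0 →J1
#1 →J1
#2 →J1
#3 →I1
#4 →J1
#5 →J1

β1 stroke at J1  (source Se1 imposes e)
β2 stroke at J1  (C1: C, integral causality)
β3 stroke at I1  (I1: I, integral causality)
β0 stroke at J1  (J1 flow already set via bond 3)
β4 stroke at J1  (J1 flow already set via bond 3)
β5 stroke at J1  (J1: bond 3 brought flow, rest push out)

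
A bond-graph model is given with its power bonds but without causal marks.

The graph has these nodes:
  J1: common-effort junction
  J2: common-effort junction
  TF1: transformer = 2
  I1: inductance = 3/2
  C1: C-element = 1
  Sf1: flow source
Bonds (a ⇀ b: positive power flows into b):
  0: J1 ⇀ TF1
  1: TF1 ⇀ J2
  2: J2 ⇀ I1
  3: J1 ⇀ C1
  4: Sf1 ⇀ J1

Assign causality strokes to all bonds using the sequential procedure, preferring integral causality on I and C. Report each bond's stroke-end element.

#4 →Sf1  (Sf1: flow source, stroke at near end)
#2 →I1  (I1 integral (f out))
#1 →J2  (closing 0-jn rule on J2)
#0 →TF1  (TF TF1: opposite of bond 1)
#3 →J1  (closing 0-jn rule on J1)

bond 0 |TF1
bond 1 |J2
bond 2 |I1
bond 3 |J1
bond 4 |Sf1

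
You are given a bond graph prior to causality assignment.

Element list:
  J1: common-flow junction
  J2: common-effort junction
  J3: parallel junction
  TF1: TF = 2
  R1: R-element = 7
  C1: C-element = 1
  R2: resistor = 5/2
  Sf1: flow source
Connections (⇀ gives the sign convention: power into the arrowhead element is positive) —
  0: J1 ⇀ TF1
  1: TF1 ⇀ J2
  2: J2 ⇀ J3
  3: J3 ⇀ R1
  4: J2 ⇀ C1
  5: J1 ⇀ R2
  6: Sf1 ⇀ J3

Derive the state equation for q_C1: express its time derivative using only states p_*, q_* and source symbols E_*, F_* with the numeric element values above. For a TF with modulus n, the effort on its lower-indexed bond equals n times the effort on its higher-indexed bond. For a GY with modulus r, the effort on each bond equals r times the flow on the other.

b6 stroke at Sf1  (Sf1 (Sf) sets flow on bond)
b4 stroke at J2  (prefer integral on C1)
b1 stroke at TF1  (0-jn J2 has e-setter on 4)
b2 stroke at J3  (0-jn J2 has e-setter on 4)
b3 stroke at R1  (J3: bond 2 brought effort, rest push out)
b0 stroke at J1  (TF1: transformer flips bond 1)
b5 stroke at R2  (J1 needs exactly one f-in)

dq_C1/dt = F_Sf1 - 61*q_C1/35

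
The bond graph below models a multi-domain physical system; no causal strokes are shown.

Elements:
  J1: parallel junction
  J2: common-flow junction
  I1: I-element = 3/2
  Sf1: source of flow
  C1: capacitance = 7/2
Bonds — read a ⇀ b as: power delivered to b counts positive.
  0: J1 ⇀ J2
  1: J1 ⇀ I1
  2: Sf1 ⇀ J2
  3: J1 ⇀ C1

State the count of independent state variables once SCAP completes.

2  (C1, I1 all integral)

#2 |Sf1  (Sf1 (Sf) sets flow on bond)
#0 |J2  (common-f at J2 fixed by 2)
#1 |I1  (I1 integral (f out))
#3 |J1  (closing 0-jn rule on J1)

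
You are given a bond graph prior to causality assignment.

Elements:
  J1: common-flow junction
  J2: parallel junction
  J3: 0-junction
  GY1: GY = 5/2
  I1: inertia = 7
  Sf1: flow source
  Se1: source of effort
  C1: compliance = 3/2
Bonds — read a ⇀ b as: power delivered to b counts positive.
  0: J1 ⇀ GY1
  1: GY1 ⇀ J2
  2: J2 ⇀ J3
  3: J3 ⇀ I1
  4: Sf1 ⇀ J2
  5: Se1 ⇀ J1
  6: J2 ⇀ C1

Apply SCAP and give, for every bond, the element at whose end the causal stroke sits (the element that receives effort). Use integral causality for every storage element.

β4 |Sf1  (Sf1 fixes flow; stroke at Sf1)
β5 |J1  (source Se1 imposes e)
β0 |GY1  (J1 needs exactly one f-in)
β1 |GY1  (GY GY1: same side as bond 0)
β3 |I1  (I1 outputs flow p/I1)
β2 |J3  (only one effort-in slot at J3)
β6 |J2  (only one effort-in slot at J2)

b0 stroke at GY1
b1 stroke at GY1
b2 stroke at J3
b3 stroke at I1
b4 stroke at Sf1
b5 stroke at J1
b6 stroke at J2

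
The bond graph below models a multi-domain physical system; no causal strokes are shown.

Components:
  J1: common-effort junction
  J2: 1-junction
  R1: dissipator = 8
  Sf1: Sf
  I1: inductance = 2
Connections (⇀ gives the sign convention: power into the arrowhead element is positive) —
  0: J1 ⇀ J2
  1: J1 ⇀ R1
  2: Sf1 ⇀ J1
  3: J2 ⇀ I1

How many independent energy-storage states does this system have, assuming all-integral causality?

bond 2 |Sf1  (Sf1: flow source, stroke at near end)
bond 3 |I1  (I1 integral (f out))
bond 0 |J2  (1-jn J2 has f-setter on 3)
bond 1 |J1  (J1: last free bond brings effort in)

1  (I1 all integral)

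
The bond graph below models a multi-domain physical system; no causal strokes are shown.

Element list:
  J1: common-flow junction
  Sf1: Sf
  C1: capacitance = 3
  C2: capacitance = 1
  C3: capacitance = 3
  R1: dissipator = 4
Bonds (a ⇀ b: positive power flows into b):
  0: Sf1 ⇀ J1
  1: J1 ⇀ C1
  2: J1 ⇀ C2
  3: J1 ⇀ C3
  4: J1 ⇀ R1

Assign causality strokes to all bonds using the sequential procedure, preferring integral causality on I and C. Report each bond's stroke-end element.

#0 stroke at Sf1
#1 stroke at J1
#2 stroke at J1
#3 stroke at J1
#4 stroke at J1

b0 |Sf1  (Sf1 (Sf) sets flow on bond)
b1 |J1  (1-jn J1 has f-setter on 0)
b2 |J1  (1-jn J1 has f-setter on 0)
b3 |J1  (J1: bond 0 brought flow, rest push out)
b4 |J1  (common-f at J1 fixed by 0)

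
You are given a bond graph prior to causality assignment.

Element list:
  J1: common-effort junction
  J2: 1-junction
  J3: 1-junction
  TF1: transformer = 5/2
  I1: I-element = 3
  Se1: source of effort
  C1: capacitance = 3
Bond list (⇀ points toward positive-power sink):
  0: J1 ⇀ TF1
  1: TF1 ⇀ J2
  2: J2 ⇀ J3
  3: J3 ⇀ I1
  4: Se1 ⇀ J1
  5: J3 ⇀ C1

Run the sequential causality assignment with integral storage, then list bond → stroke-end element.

β0 stroke at TF1
β1 stroke at J2
β2 stroke at J3
β3 stroke at I1
β4 stroke at J1
β5 stroke at J3

#4 stroke at J1  (Se1 (Se) sets effort on bond)
#0 stroke at TF1  (J1: bond 4 brought effort, rest push out)
#1 stroke at J2  (TF1 one-in-one-out from 0)
#2 stroke at J3  (only one flow-in slot at J2)
#3 stroke at I1  (I1 integral (f out))
#5 stroke at J3  (1-jn J3 has f-setter on 3)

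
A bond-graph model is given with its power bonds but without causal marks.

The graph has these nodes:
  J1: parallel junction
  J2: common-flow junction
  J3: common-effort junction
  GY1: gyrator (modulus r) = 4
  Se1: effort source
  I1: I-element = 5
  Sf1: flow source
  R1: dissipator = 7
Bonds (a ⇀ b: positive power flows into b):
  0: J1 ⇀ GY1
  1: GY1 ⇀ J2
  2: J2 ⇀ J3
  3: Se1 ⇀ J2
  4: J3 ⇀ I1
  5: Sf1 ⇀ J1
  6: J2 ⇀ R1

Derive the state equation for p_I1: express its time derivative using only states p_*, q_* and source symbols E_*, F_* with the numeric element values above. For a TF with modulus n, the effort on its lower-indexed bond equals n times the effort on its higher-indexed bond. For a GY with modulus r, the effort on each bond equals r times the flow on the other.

bond 3 stroke at J2  (Se1 (Se) sets effort on bond)
bond 5 stroke at Sf1  (source Sf1 imposes f)
bond 0 stroke at J1  (J1 needs exactly one e-in)
bond 1 stroke at J2  (GY1: gyrator matches bond 0)
bond 4 stroke at I1  (prefer integral on I1)
bond 2 stroke at J3  (closing 0-jn rule on J3)
bond 6 stroke at J2  (1-jn J2 has f-setter on 2)

dp_I1/dt = E_Se1 + 4*F_Sf1 - 7*p_I1/5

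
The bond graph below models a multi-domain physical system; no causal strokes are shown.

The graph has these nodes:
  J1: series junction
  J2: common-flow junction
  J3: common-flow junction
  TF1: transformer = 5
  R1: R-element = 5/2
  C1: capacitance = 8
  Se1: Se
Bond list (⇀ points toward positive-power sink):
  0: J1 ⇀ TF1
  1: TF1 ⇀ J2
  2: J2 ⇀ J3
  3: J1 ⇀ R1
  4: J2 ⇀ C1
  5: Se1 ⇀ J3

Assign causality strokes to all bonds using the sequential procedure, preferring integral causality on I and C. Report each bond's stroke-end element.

#5 stroke→J3  (Se1 fixes effort; stroke away)
#2 stroke→J2  (only one flow-in slot at J3)
#4 stroke→J2  (prefer integral on C1)
#1 stroke→TF1  (closing 1-jn rule on J2)
#0 stroke→J1  (TF1: transformer flips bond 1)
#3 stroke→R1  (only one flow-in slot at J1)

bond 0 stroke at J1
bond 1 stroke at TF1
bond 2 stroke at J2
bond 3 stroke at R1
bond 4 stroke at J2
bond 5 stroke at J3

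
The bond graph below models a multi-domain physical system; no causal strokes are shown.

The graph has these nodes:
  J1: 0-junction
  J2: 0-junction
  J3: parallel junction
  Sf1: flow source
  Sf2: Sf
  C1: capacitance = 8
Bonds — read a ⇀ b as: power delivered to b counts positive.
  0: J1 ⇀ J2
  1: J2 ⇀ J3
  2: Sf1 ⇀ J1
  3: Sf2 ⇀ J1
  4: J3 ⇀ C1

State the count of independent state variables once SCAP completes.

b2 →Sf1  (Sf1 fixes flow; stroke at Sf1)
b3 →Sf2  (source Sf2 imposes f)
b0 →J1  (J1 needs exactly one e-in)
b1 →J2  (only one effort-in slot at J2)
b4 →J3  (J3 needs exactly one e-in)

1  (C1 all integral)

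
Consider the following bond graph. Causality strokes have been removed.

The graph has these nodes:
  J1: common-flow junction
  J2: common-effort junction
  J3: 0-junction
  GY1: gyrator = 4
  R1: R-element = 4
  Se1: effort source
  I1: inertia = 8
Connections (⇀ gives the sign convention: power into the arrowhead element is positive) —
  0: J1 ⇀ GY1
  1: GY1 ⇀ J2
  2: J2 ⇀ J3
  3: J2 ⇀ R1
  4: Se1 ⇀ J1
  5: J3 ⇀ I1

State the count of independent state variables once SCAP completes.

b4 |J1  (Se1: effort source, stroke at far end)
b0 |GY1  (J1: last free bond brings flow in)
b1 |GY1  (GY1: gyrator matches bond 0)
b5 |I1  (prefer integral on I1)
b2 |J3  (only one effort-in slot at J3)
b3 |J2  (J2: last free bond brings effort in)

1  (I1 all integral)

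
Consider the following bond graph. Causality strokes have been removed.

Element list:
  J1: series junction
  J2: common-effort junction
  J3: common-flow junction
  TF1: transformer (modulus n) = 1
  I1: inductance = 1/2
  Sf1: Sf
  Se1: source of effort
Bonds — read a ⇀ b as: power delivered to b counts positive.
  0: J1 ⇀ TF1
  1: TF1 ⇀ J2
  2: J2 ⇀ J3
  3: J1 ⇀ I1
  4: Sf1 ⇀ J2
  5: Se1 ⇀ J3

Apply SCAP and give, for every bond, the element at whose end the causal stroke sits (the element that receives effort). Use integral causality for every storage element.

bond 0 →J1
bond 1 →TF1
bond 2 →J2
bond 3 →I1
bond 4 →Sf1
bond 5 →J3

#4 stroke→Sf1  (Sf1 (Sf) sets flow on bond)
#5 stroke→J3  (Se1 fixes effort; stroke away)
#2 stroke→J2  (only one flow-in slot at J3)
#1 stroke→TF1  (0-jn J2 has e-setter on 2)
#0 stroke→J1  (TF1 one-in-one-out from 1)
#3 stroke→I1  (only one flow-in slot at J1)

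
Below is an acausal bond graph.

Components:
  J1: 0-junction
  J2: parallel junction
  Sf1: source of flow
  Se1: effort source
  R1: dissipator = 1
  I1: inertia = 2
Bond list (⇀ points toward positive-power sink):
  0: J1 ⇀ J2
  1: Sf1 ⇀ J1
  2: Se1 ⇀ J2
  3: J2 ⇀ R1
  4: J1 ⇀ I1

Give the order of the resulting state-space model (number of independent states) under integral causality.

1  (I1 all integral)

#1 stroke→Sf1  (Sf1 (Sf) sets flow on bond)
#2 stroke→J2  (Se1 (Se) sets effort on bond)
#0 stroke→J1  (common-e at J2 fixed by 2)
#3 stroke→R1  (J2 effort already set via bond 2)
#4 stroke→I1  (J1 effort already set via bond 0)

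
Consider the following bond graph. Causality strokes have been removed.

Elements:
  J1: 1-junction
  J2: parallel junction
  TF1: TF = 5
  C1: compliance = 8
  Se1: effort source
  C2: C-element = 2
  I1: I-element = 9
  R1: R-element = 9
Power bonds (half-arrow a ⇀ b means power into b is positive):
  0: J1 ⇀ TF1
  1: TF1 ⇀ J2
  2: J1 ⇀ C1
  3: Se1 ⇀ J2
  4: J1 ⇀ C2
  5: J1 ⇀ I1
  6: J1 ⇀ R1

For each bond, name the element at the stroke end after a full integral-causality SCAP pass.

bond 3 |J2  (Se1 (Se) sets effort on bond)
bond 1 |TF1  (J2: bond 3 brought effort, rest push out)
bond 0 |J1  (TF TF1: opposite of bond 1)
bond 2 |J1  (C1: C, integral causality)
bond 4 |J1  (C2: C, integral causality)
bond 5 |I1  (prefer integral on I1)
bond 6 |J1  (common-f at J1 fixed by 5)

b0 |J1
b1 |TF1
b2 |J1
b3 |J2
b4 |J1
b5 |I1
b6 |J1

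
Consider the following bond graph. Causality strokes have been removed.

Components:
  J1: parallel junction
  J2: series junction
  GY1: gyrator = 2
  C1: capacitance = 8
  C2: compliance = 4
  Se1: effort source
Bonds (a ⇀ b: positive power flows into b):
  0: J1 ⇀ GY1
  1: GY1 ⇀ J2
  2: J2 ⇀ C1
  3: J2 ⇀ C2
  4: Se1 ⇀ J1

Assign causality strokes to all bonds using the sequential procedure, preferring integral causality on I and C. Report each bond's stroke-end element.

#0 →GY1
#1 →GY1
#2 →J2
#3 →J2
#4 →J1

b4 →J1  (Se1: effort source, stroke at far end)
b0 →GY1  (J1 effort already set via bond 4)
b1 →GY1  (GY GY1: same side as bond 0)
b2 →J2  (J2: bond 1 brought flow, rest push out)
b3 →J2  (J2: bond 1 brought flow, rest push out)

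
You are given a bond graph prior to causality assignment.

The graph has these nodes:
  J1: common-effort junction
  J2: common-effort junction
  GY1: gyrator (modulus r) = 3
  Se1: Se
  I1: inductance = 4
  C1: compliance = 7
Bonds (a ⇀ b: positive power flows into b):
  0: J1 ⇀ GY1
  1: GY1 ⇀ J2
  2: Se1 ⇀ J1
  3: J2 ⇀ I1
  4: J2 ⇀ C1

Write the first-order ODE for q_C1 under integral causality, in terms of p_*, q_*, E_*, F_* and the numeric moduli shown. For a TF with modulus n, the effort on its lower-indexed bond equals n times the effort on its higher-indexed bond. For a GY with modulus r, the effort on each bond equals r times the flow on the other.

dq_C1/dt = E_Se1/3 - p_I1/4

#2 |J1  (Se1 fixes effort; stroke away)
#0 |GY1  (0-jn J1 has e-setter on 2)
#1 |GY1  (through GY1, causality inverts; strokes same side of GY1)
#3 |I1  (I1 integral (f out))
#4 |J2  (closing 0-jn rule on J2)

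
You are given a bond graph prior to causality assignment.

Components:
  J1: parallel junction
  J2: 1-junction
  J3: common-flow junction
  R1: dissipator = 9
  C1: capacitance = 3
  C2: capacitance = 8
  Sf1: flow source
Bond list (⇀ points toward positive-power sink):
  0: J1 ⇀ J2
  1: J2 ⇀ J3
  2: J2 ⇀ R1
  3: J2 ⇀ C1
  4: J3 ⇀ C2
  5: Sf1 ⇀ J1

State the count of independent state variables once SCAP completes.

2  (C1, C2 all integral)

#5 stroke→Sf1  (Sf1: flow source, stroke at near end)
#0 stroke→J1  (J1: last free bond brings effort in)
#1 stroke→J2  (J2: bond 0 brought flow, rest push out)
#2 stroke→J2  (1-jn J2 has f-setter on 0)
#3 stroke→J2  (common-f at J2 fixed by 0)
#4 stroke→J3  (J3: bond 1 brought flow, rest push out)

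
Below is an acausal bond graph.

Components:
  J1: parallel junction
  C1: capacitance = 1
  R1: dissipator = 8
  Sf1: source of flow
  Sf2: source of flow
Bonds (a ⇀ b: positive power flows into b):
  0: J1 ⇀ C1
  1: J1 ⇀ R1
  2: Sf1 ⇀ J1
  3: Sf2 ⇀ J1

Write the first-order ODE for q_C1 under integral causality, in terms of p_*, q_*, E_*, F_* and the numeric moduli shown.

dq_C1/dt = F_Sf1 + F_Sf2 - q_C1/8

#2 |Sf1  (source Sf1 imposes f)
#3 |Sf2  (source Sf2 imposes f)
#0 |J1  (prefer integral on C1)
#1 |R1  (common-e at J1 fixed by 0)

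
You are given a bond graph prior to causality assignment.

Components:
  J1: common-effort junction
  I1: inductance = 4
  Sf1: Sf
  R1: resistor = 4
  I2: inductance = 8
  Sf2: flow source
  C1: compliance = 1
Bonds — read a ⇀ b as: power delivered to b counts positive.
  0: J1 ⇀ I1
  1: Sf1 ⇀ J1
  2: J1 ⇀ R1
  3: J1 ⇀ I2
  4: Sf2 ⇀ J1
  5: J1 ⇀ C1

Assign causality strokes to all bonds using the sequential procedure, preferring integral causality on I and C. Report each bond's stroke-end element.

bond 0 |I1
bond 1 |Sf1
bond 2 |R1
bond 3 |I2
bond 4 |Sf2
bond 5 |J1

#1 |Sf1  (source Sf1 imposes f)
#4 |Sf2  (Sf2 (Sf) sets flow on bond)
#0 |I1  (I1: I, integral causality)
#3 |I2  (prefer integral on I2)
#5 |J1  (C1: C, integral causality)
#2 |R1  (J1 effort already set via bond 5)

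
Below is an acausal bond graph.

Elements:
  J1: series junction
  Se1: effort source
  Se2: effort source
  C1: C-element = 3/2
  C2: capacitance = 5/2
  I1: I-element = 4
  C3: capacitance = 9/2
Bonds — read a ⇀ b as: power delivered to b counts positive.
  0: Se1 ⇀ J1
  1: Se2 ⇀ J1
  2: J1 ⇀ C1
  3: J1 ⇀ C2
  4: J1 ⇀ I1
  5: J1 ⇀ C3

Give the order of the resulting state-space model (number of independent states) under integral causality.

4  (C1, C2, C3, I1 all integral)

β0 stroke at J1  (Se1 fixes effort; stroke away)
β1 stroke at J1  (Se2 (Se) sets effort on bond)
β2 stroke at J1  (C1 integral (e out))
β3 stroke at J1  (C2 integral (e out))
β4 stroke at I1  (I1 integral (f out))
β5 stroke at J1  (common-f at J1 fixed by 4)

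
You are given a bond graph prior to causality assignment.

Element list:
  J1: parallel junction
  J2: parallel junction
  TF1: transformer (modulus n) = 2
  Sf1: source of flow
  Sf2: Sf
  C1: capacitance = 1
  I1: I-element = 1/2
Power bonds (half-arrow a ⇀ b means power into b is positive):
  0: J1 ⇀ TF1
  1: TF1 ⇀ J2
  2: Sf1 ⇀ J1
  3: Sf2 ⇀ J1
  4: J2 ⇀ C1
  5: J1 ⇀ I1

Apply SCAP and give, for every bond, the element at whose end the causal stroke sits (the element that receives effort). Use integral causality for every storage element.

β2 stroke at Sf1  (source Sf1 imposes f)
β3 stroke at Sf2  (source Sf2 imposes f)
β4 stroke at J2  (C1 outputs effort q/C1)
β1 stroke at TF1  (0-jn J2 has e-setter on 4)
β0 stroke at J1  (TF1: transformer flips bond 1)
β5 stroke at I1  (common-e at J1 fixed by 0)

b0 |J1
b1 |TF1
b2 |Sf1
b3 |Sf2
b4 |J2
b5 |I1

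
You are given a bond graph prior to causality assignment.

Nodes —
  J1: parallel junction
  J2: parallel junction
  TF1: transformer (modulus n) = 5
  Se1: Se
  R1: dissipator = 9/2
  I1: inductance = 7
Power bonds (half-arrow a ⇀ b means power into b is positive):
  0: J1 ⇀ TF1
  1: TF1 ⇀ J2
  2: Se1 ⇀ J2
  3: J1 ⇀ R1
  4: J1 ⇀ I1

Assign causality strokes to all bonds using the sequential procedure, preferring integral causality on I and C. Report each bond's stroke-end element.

bond 2 stroke→J2  (Se1 (Se) sets effort on bond)
bond 1 stroke→TF1  (J2: bond 2 brought effort, rest push out)
bond 0 stroke→J1  (TF1 one-in-one-out from 1)
bond 3 stroke→R1  (0-jn J1 has e-setter on 0)
bond 4 stroke→I1  (0-jn J1 has e-setter on 0)

#0 stroke at J1
#1 stroke at TF1
#2 stroke at J2
#3 stroke at R1
#4 stroke at I1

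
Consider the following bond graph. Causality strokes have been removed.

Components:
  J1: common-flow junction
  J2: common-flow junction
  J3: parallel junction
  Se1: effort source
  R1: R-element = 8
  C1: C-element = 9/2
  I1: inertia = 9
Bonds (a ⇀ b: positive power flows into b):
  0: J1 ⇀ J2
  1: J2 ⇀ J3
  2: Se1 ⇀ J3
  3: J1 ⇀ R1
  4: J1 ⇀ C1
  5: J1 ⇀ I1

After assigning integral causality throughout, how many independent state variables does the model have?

b2 →J3  (Se1 fixes effort; stroke away)
b1 →J2  (J3: bond 2 brought effort, rest push out)
b0 →J1  (closing 1-jn rule on J2)
b4 →J1  (prefer integral on C1)
b5 →I1  (I1 outputs flow p/I1)
b3 →J1  (1-jn J1 has f-setter on 5)

2  (C1, I1 all integral)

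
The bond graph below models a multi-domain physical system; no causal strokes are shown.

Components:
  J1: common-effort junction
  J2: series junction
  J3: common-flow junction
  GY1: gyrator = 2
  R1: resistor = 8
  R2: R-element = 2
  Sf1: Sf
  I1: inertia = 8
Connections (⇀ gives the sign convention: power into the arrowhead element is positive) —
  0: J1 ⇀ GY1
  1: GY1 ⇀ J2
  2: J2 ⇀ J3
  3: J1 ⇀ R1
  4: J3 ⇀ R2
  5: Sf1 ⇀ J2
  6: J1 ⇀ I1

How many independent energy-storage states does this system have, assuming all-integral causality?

β5 stroke→Sf1  (Sf1 (Sf) sets flow on bond)
β1 stroke→J2  (1-jn J2 has f-setter on 5)
β2 stroke→J2  (J2: bond 5 brought flow, rest push out)
β4 stroke→J3  (1-jn J3 has f-setter on 2)
β0 stroke→J1  (through GY1, causality inverts; strokes same side of GY1)
β3 stroke→R1  (common-e at J1 fixed by 0)
β6 stroke→I1  (0-jn J1 has e-setter on 0)

1  (I1 all integral)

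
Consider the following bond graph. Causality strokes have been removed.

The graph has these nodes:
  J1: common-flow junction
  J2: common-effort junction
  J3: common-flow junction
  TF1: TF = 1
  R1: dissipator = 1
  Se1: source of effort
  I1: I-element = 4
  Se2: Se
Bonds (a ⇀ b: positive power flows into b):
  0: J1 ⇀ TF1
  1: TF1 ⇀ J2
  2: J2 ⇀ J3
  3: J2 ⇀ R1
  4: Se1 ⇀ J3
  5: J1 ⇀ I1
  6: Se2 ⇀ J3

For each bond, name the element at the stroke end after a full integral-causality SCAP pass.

β0 →J1
β1 →TF1
β2 →J2
β3 →R1
β4 →J3
β5 →I1
β6 →J3

bond 4 |J3  (Se1 (Se) sets effort on bond)
bond 6 |J3  (Se2 fixes effort; stroke away)
bond 2 |J2  (only one flow-in slot at J3)
bond 1 |TF1  (0-jn J2 has e-setter on 2)
bond 3 |R1  (0-jn J2 has e-setter on 2)
bond 0 |J1  (TF1: transformer flips bond 1)
bond 5 |I1  (J1: last free bond brings flow in)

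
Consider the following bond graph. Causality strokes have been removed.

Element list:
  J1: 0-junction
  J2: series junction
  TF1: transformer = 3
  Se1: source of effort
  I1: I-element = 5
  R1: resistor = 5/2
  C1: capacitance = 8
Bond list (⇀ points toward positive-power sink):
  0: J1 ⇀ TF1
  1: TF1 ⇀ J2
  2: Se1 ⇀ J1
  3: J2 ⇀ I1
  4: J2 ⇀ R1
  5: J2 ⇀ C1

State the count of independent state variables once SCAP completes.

2  (C1, I1 all integral)

β2 →J1  (Se1 fixes effort; stroke away)
β0 →TF1  (J1 effort already set via bond 2)
β1 →J2  (TF TF1: opposite of bond 0)
β3 →I1  (prefer integral on I1)
β4 →J2  (J2: bond 3 brought flow, rest push out)
β5 →J2  (J2: bond 3 brought flow, rest push out)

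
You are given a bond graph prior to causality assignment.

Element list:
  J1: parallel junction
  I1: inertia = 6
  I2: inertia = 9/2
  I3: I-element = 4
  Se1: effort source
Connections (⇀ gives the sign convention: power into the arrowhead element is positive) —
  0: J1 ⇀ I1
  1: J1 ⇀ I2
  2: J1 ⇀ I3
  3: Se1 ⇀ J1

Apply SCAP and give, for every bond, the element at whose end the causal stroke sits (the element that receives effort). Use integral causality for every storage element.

b3 stroke at J1  (Se1 fixes effort; stroke away)
b0 stroke at I1  (J1: bond 3 brought effort, rest push out)
b1 stroke at I2  (0-jn J1 has e-setter on 3)
b2 stroke at I3  (J1: bond 3 brought effort, rest push out)

#0 |I1
#1 |I2
#2 |I3
#3 |J1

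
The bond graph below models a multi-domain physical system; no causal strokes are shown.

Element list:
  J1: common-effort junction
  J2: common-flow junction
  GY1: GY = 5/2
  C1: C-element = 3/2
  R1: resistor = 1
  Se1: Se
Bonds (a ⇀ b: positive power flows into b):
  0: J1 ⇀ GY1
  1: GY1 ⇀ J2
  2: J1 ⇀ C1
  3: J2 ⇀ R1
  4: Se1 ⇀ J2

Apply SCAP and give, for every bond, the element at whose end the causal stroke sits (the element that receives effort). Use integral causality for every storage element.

bond 0 →GY1
bond 1 →GY1
bond 2 →J1
bond 3 →J2
bond 4 →J2

#4 →J2  (source Se1 imposes e)
#2 →J1  (C1 integral (e out))
#0 →GY1  (common-e at J1 fixed by 2)
#1 →GY1  (GY1 both-in/both-out from 0)
#3 →J2  (1-jn J2 has f-setter on 1)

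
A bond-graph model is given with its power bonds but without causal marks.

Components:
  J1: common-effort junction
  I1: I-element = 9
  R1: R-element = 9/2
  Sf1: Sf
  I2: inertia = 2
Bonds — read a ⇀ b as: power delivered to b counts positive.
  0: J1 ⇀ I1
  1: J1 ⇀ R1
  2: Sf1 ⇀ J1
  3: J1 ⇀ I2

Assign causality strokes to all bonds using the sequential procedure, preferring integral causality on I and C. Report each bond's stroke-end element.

β0 stroke→I1
β1 stroke→J1
β2 stroke→Sf1
β3 stroke→I2

#2 |Sf1  (Sf1: flow source, stroke at near end)
#0 |I1  (prefer integral on I1)
#3 |I2  (prefer integral on I2)
#1 |J1  (J1 needs exactly one e-in)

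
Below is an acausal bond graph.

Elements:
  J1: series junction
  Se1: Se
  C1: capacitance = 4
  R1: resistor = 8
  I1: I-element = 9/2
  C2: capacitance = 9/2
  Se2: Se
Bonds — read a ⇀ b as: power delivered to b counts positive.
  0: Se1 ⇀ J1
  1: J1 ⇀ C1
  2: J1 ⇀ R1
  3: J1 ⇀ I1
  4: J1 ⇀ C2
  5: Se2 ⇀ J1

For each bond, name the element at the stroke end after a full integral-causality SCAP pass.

β0 stroke→J1
β1 stroke→J1
β2 stroke→J1
β3 stroke→I1
β4 stroke→J1
β5 stroke→J1

b0 stroke→J1  (Se1: effort source, stroke at far end)
b5 stroke→J1  (Se2: effort source, stroke at far end)
b1 stroke→J1  (C1 outputs effort q/C1)
b3 stroke→I1  (I1: I, integral causality)
b2 stroke→J1  (J1 flow already set via bond 3)
b4 stroke→J1  (1-jn J1 has f-setter on 3)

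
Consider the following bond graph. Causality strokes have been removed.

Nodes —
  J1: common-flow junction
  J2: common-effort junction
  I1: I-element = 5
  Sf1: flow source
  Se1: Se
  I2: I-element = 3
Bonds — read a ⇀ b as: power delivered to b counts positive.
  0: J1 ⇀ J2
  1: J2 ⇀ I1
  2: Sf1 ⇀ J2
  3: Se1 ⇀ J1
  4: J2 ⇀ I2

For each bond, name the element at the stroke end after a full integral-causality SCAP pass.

β2 →Sf1  (Sf1: flow source, stroke at near end)
β3 →J1  (Se1 fixes effort; stroke away)
β0 →J2  (J1: last free bond brings flow in)
β1 →I1  (J2 effort already set via bond 0)
β4 →I2  (J2: bond 0 brought effort, rest push out)

b0 stroke at J2
b1 stroke at I1
b2 stroke at Sf1
b3 stroke at J1
b4 stroke at I2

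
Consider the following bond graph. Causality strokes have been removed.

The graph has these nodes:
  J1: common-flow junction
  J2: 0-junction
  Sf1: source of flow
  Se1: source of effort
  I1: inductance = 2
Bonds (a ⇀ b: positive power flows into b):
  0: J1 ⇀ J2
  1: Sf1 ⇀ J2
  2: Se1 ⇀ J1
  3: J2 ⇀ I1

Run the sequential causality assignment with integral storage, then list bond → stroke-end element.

bond 0 stroke→J2
bond 1 stroke→Sf1
bond 2 stroke→J1
bond 3 stroke→I1

#1 stroke at Sf1  (Sf1: flow source, stroke at near end)
#2 stroke at J1  (source Se1 imposes e)
#0 stroke at J2  (closing 1-jn rule on J1)
#3 stroke at I1  (common-e at J2 fixed by 0)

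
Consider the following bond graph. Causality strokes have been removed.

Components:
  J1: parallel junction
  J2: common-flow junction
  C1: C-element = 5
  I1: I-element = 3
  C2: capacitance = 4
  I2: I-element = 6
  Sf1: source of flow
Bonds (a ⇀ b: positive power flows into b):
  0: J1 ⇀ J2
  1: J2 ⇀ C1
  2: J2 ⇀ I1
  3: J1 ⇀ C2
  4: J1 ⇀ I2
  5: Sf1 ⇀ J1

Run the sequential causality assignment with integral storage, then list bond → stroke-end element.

#5 →Sf1  (Sf1 fixes flow; stroke at Sf1)
#1 →J2  (C1 outputs effort q/C1)
#2 →I1  (I1 integral (f out))
#0 →J2  (common-f at J2 fixed by 2)
#3 →J1  (C2: C, integral causality)
#4 →I2  (0-jn J1 has e-setter on 3)

#0 |J2
#1 |J2
#2 |I1
#3 |J1
#4 |I2
#5 |Sf1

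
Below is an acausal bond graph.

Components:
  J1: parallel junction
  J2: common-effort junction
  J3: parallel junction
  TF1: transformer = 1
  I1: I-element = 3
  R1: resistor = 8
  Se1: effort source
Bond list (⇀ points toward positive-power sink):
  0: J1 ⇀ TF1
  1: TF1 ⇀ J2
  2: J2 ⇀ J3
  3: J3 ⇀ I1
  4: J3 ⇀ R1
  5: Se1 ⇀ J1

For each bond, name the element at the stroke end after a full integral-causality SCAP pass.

#0 |TF1
#1 |J2
#2 |J3
#3 |I1
#4 |R1
#5 |J1

b5 |J1  (Se1: effort source, stroke at far end)
b0 |TF1  (J1 effort already set via bond 5)
b1 |J2  (TF1: transformer flips bond 0)
b2 |J3  (common-e at J2 fixed by 1)
b3 |I1  (J3 effort already set via bond 2)
b4 |R1  (common-e at J3 fixed by 2)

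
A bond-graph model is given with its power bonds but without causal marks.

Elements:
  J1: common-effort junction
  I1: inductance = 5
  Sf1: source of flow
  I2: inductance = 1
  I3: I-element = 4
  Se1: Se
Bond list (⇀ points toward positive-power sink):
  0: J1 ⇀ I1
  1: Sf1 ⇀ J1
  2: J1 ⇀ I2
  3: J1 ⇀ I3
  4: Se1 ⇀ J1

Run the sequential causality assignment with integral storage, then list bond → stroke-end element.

bond 1 stroke→Sf1  (Sf1: flow source, stroke at near end)
bond 4 stroke→J1  (Se1 (Se) sets effort on bond)
bond 0 stroke→I1  (J1 effort already set via bond 4)
bond 2 stroke→I2  (common-e at J1 fixed by 4)
bond 3 stroke→I3  (J1: bond 4 brought effort, rest push out)

b0 |I1
b1 |Sf1
b2 |I2
b3 |I3
b4 |J1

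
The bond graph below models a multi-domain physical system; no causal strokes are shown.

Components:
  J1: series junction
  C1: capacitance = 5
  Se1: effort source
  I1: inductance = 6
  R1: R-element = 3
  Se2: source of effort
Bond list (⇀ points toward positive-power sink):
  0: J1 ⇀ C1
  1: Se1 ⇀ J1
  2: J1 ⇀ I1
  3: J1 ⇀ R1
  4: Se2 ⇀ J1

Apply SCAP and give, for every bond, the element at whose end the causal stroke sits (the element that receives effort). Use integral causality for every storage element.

b0 →J1
b1 →J1
b2 →I1
b3 →J1
b4 →J1

b1 |J1  (Se1 (Se) sets effort on bond)
b4 |J1  (Se2 (Se) sets effort on bond)
b0 |J1  (C1 outputs effort q/C1)
b2 |I1  (I1 integral (f out))
b3 |J1  (1-jn J1 has f-setter on 2)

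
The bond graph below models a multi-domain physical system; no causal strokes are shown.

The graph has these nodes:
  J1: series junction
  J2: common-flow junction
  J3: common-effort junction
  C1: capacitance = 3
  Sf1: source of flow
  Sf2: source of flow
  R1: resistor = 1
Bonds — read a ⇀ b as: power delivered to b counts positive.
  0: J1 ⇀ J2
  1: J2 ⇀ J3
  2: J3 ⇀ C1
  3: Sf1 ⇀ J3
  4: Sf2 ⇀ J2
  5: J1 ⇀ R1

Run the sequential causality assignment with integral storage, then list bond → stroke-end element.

β3 |Sf1  (Sf1 (Sf) sets flow on bond)
β4 |Sf2  (Sf2 fixes flow; stroke at Sf2)
β0 |J2  (common-f at J2 fixed by 4)
β1 |J2  (common-f at J2 fixed by 4)
β2 |J3  (only one effort-in slot at J3)
β5 |J1  (J1 flow already set via bond 0)

b0 |J2
b1 |J2
b2 |J3
b3 |Sf1
b4 |Sf2
b5 |J1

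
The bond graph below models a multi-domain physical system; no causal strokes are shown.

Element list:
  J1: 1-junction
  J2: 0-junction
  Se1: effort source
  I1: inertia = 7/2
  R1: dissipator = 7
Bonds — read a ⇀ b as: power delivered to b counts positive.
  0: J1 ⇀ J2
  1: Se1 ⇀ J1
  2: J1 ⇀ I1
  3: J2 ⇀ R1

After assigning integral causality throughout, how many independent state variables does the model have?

#1 stroke at J1  (Se1 fixes effort; stroke away)
#2 stroke at I1  (I1 outputs flow p/I1)
#0 stroke at J1  (1-jn J1 has f-setter on 2)
#3 stroke at J2  (closing 0-jn rule on J2)

1  (I1 all integral)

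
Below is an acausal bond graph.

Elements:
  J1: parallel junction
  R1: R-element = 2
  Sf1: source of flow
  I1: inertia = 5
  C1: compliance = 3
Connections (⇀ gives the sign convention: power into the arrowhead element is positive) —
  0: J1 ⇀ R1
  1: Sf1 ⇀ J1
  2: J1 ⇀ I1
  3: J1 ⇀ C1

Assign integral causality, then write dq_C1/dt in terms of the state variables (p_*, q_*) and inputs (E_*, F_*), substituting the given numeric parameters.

dq_C1/dt = F_Sf1 - p_I1/5 - q_C1/6

bond 1 stroke→Sf1  (Sf1: flow source, stroke at near end)
bond 2 stroke→I1  (prefer integral on I1)
bond 3 stroke→J1  (C1: C, integral causality)
bond 0 stroke→R1  (common-e at J1 fixed by 3)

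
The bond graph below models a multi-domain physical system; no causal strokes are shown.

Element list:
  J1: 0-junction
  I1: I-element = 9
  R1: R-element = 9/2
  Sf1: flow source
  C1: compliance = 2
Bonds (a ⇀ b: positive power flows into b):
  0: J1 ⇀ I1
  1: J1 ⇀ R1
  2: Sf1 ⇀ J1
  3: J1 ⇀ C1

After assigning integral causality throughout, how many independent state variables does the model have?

bond 2 →Sf1  (Sf1 (Sf) sets flow on bond)
bond 0 →I1  (prefer integral on I1)
bond 3 →J1  (C1: C, integral causality)
bond 1 →R1  (0-jn J1 has e-setter on 3)

2  (C1, I1 all integral)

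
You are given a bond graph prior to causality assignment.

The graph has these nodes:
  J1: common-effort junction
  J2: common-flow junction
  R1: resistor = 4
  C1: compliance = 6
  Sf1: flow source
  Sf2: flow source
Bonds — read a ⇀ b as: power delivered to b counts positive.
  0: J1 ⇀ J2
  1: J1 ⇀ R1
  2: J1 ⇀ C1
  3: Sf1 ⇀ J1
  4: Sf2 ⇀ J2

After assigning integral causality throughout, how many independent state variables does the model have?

1  (C1 all integral)

β3 |Sf1  (Sf1 (Sf) sets flow on bond)
β4 |Sf2  (Sf2 (Sf) sets flow on bond)
β0 |J2  (J2 flow already set via bond 4)
β2 |J1  (C1: C, integral causality)
β1 |R1  (J1: bond 2 brought effort, rest push out)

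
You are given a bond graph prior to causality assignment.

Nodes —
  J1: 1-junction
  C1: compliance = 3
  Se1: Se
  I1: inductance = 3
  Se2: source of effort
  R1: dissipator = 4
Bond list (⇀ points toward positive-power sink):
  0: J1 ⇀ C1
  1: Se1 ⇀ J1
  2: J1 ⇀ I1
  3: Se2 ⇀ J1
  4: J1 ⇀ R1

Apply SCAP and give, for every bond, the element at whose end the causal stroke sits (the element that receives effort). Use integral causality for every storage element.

bond 0 |J1
bond 1 |J1
bond 2 |I1
bond 3 |J1
bond 4 |J1

bond 1 stroke→J1  (Se1 (Se) sets effort on bond)
bond 3 stroke→J1  (Se2: effort source, stroke at far end)
bond 0 stroke→J1  (prefer integral on C1)
bond 2 stroke→I1  (I1 integral (f out))
bond 4 stroke→J1  (J1: bond 2 brought flow, rest push out)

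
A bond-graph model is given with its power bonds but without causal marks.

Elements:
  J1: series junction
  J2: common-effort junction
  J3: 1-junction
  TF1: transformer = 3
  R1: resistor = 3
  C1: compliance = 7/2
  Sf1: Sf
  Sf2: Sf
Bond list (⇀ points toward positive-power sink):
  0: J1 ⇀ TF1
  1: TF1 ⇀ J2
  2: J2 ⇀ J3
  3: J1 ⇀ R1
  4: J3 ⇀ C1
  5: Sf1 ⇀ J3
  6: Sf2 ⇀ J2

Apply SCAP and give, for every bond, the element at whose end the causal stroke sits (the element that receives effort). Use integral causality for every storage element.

β5 stroke→Sf1  (source Sf1 imposes f)
β6 stroke→Sf2  (Sf2: flow source, stroke at near end)
β2 stroke→J3  (J3 flow already set via bond 5)
β4 stroke→J3  (J3: bond 5 brought flow, rest push out)
β1 stroke→J2  (J2: last free bond brings effort in)
β0 stroke→TF1  (TF TF1: opposite of bond 1)
β3 stroke→J1  (1-jn J1 has f-setter on 0)

b0 stroke at TF1
b1 stroke at J2
b2 stroke at J3
b3 stroke at J1
b4 stroke at J3
b5 stroke at Sf1
b6 stroke at Sf2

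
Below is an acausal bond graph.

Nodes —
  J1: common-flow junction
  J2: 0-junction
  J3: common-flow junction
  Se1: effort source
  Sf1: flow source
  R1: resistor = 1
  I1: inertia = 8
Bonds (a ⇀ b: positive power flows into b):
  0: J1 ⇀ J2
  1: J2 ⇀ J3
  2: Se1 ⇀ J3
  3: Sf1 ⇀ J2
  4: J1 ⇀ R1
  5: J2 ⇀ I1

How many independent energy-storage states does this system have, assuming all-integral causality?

bond 2 →J3  (source Se1 imposes e)
bond 3 →Sf1  (source Sf1 imposes f)
bond 1 →J2  (only one flow-in slot at J3)
bond 0 →J1  (J2 effort already set via bond 1)
bond 5 →I1  (0-jn J2 has e-setter on 1)
bond 4 →R1  (J1: last free bond brings flow in)

1  (I1 all integral)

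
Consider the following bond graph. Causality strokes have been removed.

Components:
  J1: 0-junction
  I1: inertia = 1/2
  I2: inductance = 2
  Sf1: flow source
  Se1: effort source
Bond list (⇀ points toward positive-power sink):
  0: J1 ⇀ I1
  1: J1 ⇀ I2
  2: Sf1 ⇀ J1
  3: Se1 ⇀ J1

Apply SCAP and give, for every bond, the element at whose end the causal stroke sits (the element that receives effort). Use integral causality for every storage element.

b0 →I1
b1 →I2
b2 →Sf1
b3 →J1

#2 →Sf1  (Sf1 (Sf) sets flow on bond)
#3 →J1  (Se1 fixes effort; stroke away)
#0 →I1  (0-jn J1 has e-setter on 3)
#1 →I2  (common-e at J1 fixed by 3)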